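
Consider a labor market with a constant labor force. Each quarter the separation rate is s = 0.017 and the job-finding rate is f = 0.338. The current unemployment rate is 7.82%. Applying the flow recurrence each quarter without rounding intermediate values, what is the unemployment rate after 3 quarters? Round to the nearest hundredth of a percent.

Unemployment rate after three quarters ≈ 5.60%.

With a fixed labor force, u_{t+1} = u_t + s·(1−u_t) − f·u_t = u_t·(1−s−f) + s.
Here 1−s−f = 0.645 and s = 0.017.
u_1 = 0.078200 × 0.645 + 0.017 = 0.067439.
u_2 = 0.067439 × 0.645 + 0.017 = 0.060498.
u_3 = 0.060498 × 0.645 + 0.017 = 0.056021.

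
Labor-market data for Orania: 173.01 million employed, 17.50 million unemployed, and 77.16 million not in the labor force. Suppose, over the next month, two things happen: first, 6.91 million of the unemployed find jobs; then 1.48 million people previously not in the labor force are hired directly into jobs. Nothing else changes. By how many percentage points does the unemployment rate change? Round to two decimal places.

Initially, labor force = 173.01 + 17.50 = 190.51 million, so u = 17.50/190.51 = 9.19%.
After the first change, unemployed falls and employed rises by 6.91; labor force unchanged → E = 179.92, U = 10.59, labor force = 190.51 million.
After the second change, employed and labor force both rise by 1.48; unemployed unchanged → E = 181.40, U = 10.59, labor force = 191.99 million.
New unemployment rate = 10.59 / 191.99 = 5.52%.
Change = 5.52% − 9.19% = −3.67 percentage points.

The unemployment rate changes by −3.67 percentage points.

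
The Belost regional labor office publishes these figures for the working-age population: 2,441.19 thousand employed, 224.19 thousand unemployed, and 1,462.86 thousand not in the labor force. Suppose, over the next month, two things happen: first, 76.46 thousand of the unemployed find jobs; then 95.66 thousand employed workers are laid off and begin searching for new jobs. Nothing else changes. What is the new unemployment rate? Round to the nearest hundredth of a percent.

New unemployment rate ≈ 9.13%.

Initially, labor force = 2,441.19 + 224.19 = 2,665.38 thousand, so u = 224.19/2,665.38 = 8.41%.
After the first change, unemployed falls and employed rises by 76.46; labor force unchanged → E = 2,517.65, U = 147.73, labor force = 2,665.38 thousand.
After the second change, employed falls and unemployed rises by 95.66; labor force unchanged → E = 2,421.99, U = 243.39, labor force = 2,665.38 thousand.
New unemployment rate = 243.39 / 2,665.38 = 9.13%.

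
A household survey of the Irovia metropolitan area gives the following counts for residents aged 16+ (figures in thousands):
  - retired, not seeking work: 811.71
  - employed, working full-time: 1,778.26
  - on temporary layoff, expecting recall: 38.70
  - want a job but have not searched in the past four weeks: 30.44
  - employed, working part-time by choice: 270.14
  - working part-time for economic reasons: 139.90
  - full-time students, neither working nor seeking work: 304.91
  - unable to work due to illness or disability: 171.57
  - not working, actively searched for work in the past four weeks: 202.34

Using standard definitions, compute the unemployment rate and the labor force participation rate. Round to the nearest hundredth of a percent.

Unemployment rate ≈ 9.92%; labor force participation rate ≈ 64.82%.

Employed = 1,778.26 + 270.14 + 139.90 = 2,188.30 thousand (anyone who worked, including part-time for economic reasons, counts as employed).
Unemployed = 38.70 + 202.34 = 241.04 thousand (jobless and actively searching, or on temporary layoff).
Labor force = 2,188.30 + 241.04 = 2,429.34 thousand.
Not in labor force = 811.71 + 30.44 + 304.91 + 171.57 = 1,318.63 thousand (those not working and not actively searching are outside the labor force — including those who want a job but have given up searching).
Civilian working-age population = 2,429.34 + 1,318.63 = 3,747.97 thousand.
Unemployment rate = 241.04 / 2,429.34 = 9.92%.
Labor force participation rate = 2,429.34 / 3,747.97 = 64.82%.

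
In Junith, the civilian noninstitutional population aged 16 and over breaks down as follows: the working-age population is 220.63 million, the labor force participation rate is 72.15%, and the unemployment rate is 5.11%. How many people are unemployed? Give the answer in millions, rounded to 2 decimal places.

Labor force = 0.7215 × 220.63 = 159.18 million.
Unemployed = 0.0511 × 159.18 ≈ 8.13 million.

About 8.13 million are unemployed.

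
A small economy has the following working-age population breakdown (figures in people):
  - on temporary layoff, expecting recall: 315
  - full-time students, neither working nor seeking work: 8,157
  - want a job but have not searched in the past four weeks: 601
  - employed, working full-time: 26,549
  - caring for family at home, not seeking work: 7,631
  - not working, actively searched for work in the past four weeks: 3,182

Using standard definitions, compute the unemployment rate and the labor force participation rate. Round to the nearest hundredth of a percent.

Employed = 26,549.
Unemployed = 315 + 3,182 = 3,497 (jobless and actively searching, or on temporary layoff).
Labor force = 26,549 + 3,497 = 30,046.
Not in labor force = 8,157 + 601 + 7,631 = 16,389 (those not working and not actively searching are outside the labor force — including those who want a job but have given up searching).
Civilian working-age population = 30,046 + 16,389 = 46,435.
Unemployment rate = 3,497 / 30,046 = 11.64%.
Labor force participation rate = 30,046 / 46,435 = 64.71%.

Unemployment rate ≈ 11.64%; labor force participation rate ≈ 64.71%.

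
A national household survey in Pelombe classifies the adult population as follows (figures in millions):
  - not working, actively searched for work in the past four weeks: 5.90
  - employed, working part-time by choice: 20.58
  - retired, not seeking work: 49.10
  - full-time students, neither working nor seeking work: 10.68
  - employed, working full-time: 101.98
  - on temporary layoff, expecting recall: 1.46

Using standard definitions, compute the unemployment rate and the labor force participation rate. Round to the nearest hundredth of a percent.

Unemployment rate ≈ 5.67%; labor force participation rate ≈ 68.49%.

Employed = 20.58 + 101.98 = 122.56 million.
Unemployed = 5.90 + 1.46 = 7.36 million (jobless and actively searching, or on temporary layoff).
Labor force = 122.56 + 7.36 = 129.92 million.
Not in labor force = 49.10 + 10.68 = 59.78 million (those not working and not actively searching are outside the labor force).
Civilian working-age population = 129.92 + 59.78 = 189.70 million.
Unemployment rate = 7.36 / 129.92 = 5.67%.
Labor force participation rate = 129.92 / 189.70 = 68.49%.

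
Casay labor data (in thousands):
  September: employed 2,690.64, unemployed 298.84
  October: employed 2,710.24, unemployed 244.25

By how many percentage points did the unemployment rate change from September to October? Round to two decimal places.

September: labor force = 2,690.64 + 298.84 = 2,989.48; u = 298.84/2,989.48 = 10.00%.
October: labor force = 2,710.24 + 244.25 = 2,954.49; u = 244.25/2,954.49 = 8.27%.
Change = 8.27% − 10.00% = −1.73 pp.

The unemployment rate changed by −1.73 percentage points.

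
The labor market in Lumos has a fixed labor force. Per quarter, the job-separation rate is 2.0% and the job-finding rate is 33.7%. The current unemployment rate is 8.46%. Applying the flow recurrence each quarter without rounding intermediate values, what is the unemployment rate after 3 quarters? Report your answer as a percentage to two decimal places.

Unemployment rate after three quarters ≈ 6.36%.

With a fixed labor force, u_{t+1} = u_t + s·(1−u_t) − f·u_t = u_t·(1−s−f) + s.
Here 1−s−f = 0.643 and s = 0.020.
u_1 = 0.084600 × 0.643 + 0.020 = 0.074398.
u_2 = 0.074398 × 0.643 + 0.020 = 0.067838.
u_3 = 0.067838 × 0.643 + 0.020 = 0.063620.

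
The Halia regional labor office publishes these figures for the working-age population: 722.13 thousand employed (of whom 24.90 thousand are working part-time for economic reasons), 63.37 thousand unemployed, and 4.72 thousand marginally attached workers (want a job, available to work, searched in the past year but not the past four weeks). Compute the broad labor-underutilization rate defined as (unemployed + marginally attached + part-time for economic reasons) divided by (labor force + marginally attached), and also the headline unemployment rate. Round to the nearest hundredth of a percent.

Labor force = 722.13 + 63.37 = 785.50 thousand.
Numerator = 63.37 + 4.72 + 24.90 = 92.99 thousand.
Denominator = 785.50 + 4.72 = 790.22 thousand.
Broad rate = 92.99 / 790.22 = 11.77%.
Headline unemployment rate = 63.37 / 785.50 = 8.07%.

Broad underutilization rate ≈ 11.77%; headline unemployment rate ≈ 8.07%.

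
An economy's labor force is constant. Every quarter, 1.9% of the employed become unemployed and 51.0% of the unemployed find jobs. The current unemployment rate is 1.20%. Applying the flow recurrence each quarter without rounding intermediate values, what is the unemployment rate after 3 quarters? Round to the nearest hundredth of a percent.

With a fixed labor force, u_{t+1} = u_t + s·(1−u_t) − f·u_t = u_t·(1−s−f) + s.
Here 1−s−f = 0.471 and s = 0.019.
u_1 = 0.012000 × 0.471 + 0.019 = 0.024652.
u_2 = 0.024652 × 0.471 + 0.019 = 0.030611.
u_3 = 0.030611 × 0.471 + 0.019 = 0.033418.

Unemployment rate after three quarters ≈ 3.34%.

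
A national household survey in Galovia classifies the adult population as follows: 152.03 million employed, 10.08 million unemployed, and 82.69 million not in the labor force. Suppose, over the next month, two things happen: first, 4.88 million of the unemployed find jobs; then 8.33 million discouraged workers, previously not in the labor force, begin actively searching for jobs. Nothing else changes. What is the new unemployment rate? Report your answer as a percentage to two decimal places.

New unemployment rate ≈ 7.94%.

Initially, labor force = 152.03 + 10.08 = 162.11 million, so u = 10.08/162.11 = 6.22%.
After the first change, unemployed falls and employed rises by 4.88; labor force unchanged → E = 156.91, U = 5.20, labor force = 162.11 million.
After the second change, unemployed and labor force both rise by 8.33 → E = 156.91, U = 13.53, labor force = 170.44 million.
New unemployment rate = 13.53 / 170.44 = 7.94%.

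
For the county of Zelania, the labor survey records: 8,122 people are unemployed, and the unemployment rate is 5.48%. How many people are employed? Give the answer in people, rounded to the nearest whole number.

About 140,090 are employed.

Labor force = U / u = 8,122 / 0.0548 ≈ 148,212.
Employed = labor force − unemployed = 148,212 − 8,122 = 140,090.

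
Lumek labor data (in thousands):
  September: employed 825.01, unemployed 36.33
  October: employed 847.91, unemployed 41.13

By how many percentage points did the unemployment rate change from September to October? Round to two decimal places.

September: labor force = 825.01 + 36.33 = 861.34; u = 36.33/861.34 = 4.22%.
October: labor force = 847.91 + 41.13 = 889.04; u = 41.13/889.04 = 4.63%.
Change = 4.63% − 4.22% = +0.41 pp.

The unemployment rate changed by +0.41 percentage points.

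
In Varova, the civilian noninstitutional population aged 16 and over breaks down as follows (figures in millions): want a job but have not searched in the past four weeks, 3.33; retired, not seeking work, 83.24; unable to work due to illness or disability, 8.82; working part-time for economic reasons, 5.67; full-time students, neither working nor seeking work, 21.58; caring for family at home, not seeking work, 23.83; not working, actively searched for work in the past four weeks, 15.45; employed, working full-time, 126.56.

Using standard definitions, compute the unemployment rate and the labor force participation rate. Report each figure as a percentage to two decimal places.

Employed = 5.67 + 126.56 = 132.23 million (anyone who worked, including part-time for economic reasons, counts as employed).
Unemployed = 15.45 million.
Labor force = 132.23 + 15.45 = 147.68 million.
Not in labor force = 3.33 + 83.24 + 8.82 + 21.58 + 23.83 = 140.80 million (those not working and not actively searching are outside the labor force — including those who want a job but have given up searching).
Civilian working-age population = 147.68 + 140.80 = 288.48 million.
Unemployment rate = 15.45 / 147.68 = 10.46%.
Labor force participation rate = 147.68 / 288.48 = 51.19%.

Unemployment rate ≈ 10.46%; labor force participation rate ≈ 51.19%.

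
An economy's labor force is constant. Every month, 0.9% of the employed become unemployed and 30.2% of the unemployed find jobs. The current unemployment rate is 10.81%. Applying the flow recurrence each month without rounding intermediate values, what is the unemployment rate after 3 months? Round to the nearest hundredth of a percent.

With a fixed labor force, u_{t+1} = u_t + s·(1−u_t) − f·u_t = u_t·(1−s−f) + s.
Here 1−s−f = 0.689 and s = 0.009.
u_1 = 0.108100 × 0.689 + 0.009 = 0.083481.
u_2 = 0.083481 × 0.689 + 0.009 = 0.066518.
u_3 = 0.066518 × 0.689 + 0.009 = 0.054831.

Unemployment rate after three months ≈ 5.48%.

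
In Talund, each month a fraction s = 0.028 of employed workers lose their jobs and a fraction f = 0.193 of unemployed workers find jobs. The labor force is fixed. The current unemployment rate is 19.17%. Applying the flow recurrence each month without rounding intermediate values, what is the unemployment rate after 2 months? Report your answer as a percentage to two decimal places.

Unemployment rate after two months ≈ 16.61%.

With a fixed labor force, u_{t+1} = u_t + s·(1−u_t) − f·u_t = u_t·(1−s−f) + s.
Here 1−s−f = 0.779 and s = 0.028.
u_1 = 0.191700 × 0.779 + 0.028 = 0.177334.
u_2 = 0.177334 × 0.779 + 0.028 = 0.166143.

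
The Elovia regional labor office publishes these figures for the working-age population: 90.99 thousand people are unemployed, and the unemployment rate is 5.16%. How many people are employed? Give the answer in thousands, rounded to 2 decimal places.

Labor force = U / u = 90.99 / 0.0516 ≈ 1,763.37 thousand.
Employed = labor force − unemployed = 1,763.37 − 90.99 = 1,672.38 thousand.

About 1,672.38 thousand are employed.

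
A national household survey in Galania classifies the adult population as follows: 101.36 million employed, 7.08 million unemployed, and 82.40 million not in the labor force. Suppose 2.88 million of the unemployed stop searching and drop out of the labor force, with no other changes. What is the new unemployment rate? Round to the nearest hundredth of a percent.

Initially, labor force = 101.36 + 7.08 = 108.44 million, so u = 7.08/108.44 = 6.53%.
After the change, unemployed and labor force both fall by 2.88 → E = 101.36, U = 4.20, labor force = 105.56 million.
New unemployment rate = 4.20 / 105.56 = 3.98%.

New unemployment rate ≈ 3.98%.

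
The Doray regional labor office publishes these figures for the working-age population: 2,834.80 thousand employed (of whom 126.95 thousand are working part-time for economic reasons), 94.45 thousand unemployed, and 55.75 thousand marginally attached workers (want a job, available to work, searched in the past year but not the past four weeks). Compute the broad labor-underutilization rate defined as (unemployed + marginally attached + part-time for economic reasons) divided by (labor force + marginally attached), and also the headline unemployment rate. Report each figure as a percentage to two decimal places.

Labor force = 2,834.80 + 94.45 = 2,929.25 thousand.
Numerator = 94.45 + 55.75 + 126.95 = 277.15 thousand.
Denominator = 2,929.25 + 55.75 = 2,985.00 thousand.
Broad rate = 277.15 / 2,985.00 = 9.28%.
Headline unemployment rate = 94.45 / 2,929.25 = 3.22%.

Broad underutilization rate ≈ 9.28%; headline unemployment rate ≈ 3.22%.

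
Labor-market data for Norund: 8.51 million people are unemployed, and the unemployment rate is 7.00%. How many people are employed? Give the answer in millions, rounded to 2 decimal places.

About 113.06 million are employed.

Labor force = U / u = 8.51 / 0.0700 ≈ 121.57 million.
Employed = labor force − unemployed = 121.57 − 8.51 = 113.06 million.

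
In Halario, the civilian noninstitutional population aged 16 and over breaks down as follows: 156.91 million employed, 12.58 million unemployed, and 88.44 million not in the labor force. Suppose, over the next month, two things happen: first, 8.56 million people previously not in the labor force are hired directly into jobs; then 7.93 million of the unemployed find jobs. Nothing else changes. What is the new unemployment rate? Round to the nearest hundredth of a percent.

New unemployment rate ≈ 2.61%.

Initially, labor force = 156.91 + 12.58 = 169.49 million, so u = 12.58/169.49 = 7.42%.
After the first change, employed and labor force both rise by 8.56; unemployed unchanged → E = 165.47, U = 12.58, labor force = 178.05 million.
After the second change, unemployed falls and employed rises by 7.93; labor force unchanged → E = 173.40, U = 4.65, labor force = 178.05 million.
New unemployment rate = 4.65 / 178.05 = 2.61%.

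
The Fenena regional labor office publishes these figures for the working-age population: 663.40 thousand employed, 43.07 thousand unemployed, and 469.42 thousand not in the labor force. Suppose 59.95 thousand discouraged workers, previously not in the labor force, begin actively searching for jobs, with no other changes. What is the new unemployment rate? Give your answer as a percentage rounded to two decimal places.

New unemployment rate ≈ 13.44%.

Initially, labor force = 663.40 + 43.07 = 706.47 thousand, so u = 43.07/706.47 = 6.10%.
After the change, unemployed and labor force both rise by 59.95 → E = 663.40, U = 103.02, labor force = 766.42 thousand.
New unemployment rate = 103.02 / 766.42 = 13.44%.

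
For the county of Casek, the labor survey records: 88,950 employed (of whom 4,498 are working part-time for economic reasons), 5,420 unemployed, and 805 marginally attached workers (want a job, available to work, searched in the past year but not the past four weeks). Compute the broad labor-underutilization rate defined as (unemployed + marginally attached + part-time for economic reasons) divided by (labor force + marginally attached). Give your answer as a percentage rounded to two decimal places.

Broad underutilization rate ≈ 11.27%.

Labor force = 88,950 + 5,420 = 94,370.
Numerator = 5,420 + 805 + 4,498 = 10,723.
Denominator = 94,370 + 805 = 95,175.
Broad rate = 10,723 / 95,175 = 11.27%.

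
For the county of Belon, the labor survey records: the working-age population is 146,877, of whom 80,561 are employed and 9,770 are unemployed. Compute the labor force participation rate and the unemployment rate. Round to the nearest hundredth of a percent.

Labor force participation rate ≈ 61.50%; unemployment rate ≈ 10.82%.

Labor force = employed + unemployed = 80,561 + 9,770 = 90,331.
Unemployment rate = 9,770 / 90,331 = 10.82%.
Labor force participation rate = 90,331 / 146,877 = 61.50%.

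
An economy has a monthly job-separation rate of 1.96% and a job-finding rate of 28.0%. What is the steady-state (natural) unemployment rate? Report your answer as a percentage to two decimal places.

Steady-state unemployment rate ≈ 6.54%.

At steady state the flows balance: s·E = f·U, so U/(E+U) = s/(s+f).
u* = 1.96 / (1.96 + 28.0) = 1.96 / 29.96 = 6.54%.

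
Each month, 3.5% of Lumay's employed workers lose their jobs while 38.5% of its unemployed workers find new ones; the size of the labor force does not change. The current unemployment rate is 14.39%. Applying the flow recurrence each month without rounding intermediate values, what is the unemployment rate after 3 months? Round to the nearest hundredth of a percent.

Unemployment rate after three months ≈ 9.52%.

With a fixed labor force, u_{t+1} = u_t + s·(1−u_t) − f·u_t = u_t·(1−s−f) + s.
Here 1−s−f = 0.580 and s = 0.035.
u_1 = 0.143900 × 0.580 + 0.035 = 0.118462.
u_2 = 0.118462 × 0.580 + 0.035 = 0.103708.
u_3 = 0.103708 × 0.580 + 0.035 = 0.095151.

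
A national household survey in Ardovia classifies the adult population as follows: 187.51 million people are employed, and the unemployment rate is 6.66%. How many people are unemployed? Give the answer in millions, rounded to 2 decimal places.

About 13.38 million are unemployed.

Let U be the number unemployed. The labor force is E + U, and U/(E+U) = 0.0666.
So U = 0.0666 × 187.51 / (1 − 0.0666) = 12.4882 / 0.9334 ≈ 13.38 million.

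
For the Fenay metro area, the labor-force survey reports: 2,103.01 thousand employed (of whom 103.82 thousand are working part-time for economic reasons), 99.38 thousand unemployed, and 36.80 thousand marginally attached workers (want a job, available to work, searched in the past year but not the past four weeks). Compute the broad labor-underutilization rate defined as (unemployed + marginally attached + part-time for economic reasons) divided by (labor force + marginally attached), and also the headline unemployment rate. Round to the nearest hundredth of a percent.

Broad underutilization rate ≈ 10.72%; headline unemployment rate ≈ 4.51%.

Labor force = 2,103.01 + 99.38 = 2,202.39 thousand.
Numerator = 99.38 + 36.80 + 103.82 = 240.00 thousand.
Denominator = 2,202.39 + 36.80 = 2,239.19 thousand.
Broad rate = 240.00 / 2,239.19 = 10.72%.
Headline unemployment rate = 99.38 / 2,202.39 = 4.51%.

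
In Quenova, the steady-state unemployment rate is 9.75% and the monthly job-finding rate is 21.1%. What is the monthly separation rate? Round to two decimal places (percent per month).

From u* = s/(s+f): s = u·f/(1−u).
s = 0.0975 × 21.1 / (1 − 0.0975) = 2.0573 / 0.9025 ≈ 2.28% per month.

Separation rate ≈ 2.28% per month.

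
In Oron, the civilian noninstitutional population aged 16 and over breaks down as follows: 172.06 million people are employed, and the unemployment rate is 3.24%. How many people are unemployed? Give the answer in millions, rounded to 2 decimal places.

Let U be the number unemployed. The labor force is E + U, and U/(E+U) = 0.0324.
So U = 0.0324 × 172.06 / (1 − 0.0324) = 5.5747 / 0.9676 ≈ 5.76 million.

About 5.76 million are unemployed.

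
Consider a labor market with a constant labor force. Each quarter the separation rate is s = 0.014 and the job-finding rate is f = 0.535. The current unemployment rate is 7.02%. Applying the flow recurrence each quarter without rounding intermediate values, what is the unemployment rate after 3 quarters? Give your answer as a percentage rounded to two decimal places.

With a fixed labor force, u_{t+1} = u_t + s·(1−u_t) − f·u_t = u_t·(1−s−f) + s.
Here 1−s−f = 0.451 and s = 0.014.
u_1 = 0.070200 × 0.451 + 0.014 = 0.045660.
u_2 = 0.045660 × 0.451 + 0.014 = 0.034593.
u_3 = 0.034593 × 0.451 + 0.014 = 0.029601.

Unemployment rate after three quarters ≈ 2.96%.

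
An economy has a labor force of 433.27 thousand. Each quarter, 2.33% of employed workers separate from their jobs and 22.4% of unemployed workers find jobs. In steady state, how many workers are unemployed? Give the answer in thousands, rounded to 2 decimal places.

Steady-state unemployment rate u* = s/(s+f) = 2.33/(2.33+22.4) = 0.094218.
Unemployed = u* × labor force = 0.094218 × 433.27 ≈ 40.82 thousand.

About 40.82 thousand are unemployed in steady state.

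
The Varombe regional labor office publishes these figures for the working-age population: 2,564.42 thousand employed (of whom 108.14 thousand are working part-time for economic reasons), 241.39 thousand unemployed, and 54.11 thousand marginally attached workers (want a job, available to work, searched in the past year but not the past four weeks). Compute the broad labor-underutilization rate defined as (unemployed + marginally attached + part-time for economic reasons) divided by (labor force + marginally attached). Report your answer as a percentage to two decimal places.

Broad underutilization rate ≈ 14.11%.

Labor force = 2,564.42 + 241.39 = 2,805.81 thousand.
Numerator = 241.39 + 54.11 + 108.14 = 403.64 thousand.
Denominator = 2,805.81 + 54.11 = 2,859.92 thousand.
Broad rate = 403.64 / 2,859.92 = 14.11%.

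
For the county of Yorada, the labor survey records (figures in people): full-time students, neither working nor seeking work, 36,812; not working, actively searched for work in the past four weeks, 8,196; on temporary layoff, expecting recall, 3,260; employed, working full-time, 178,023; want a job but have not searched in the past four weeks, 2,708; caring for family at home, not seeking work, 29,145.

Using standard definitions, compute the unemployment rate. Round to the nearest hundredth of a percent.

Employed = 178,023.
Unemployed = 8,196 + 3,260 = 11,456 (jobless and actively searching, or on temporary layoff).
Labor force = 178,023 + 11,456 = 189,479.
Unemployment rate = 11,456 / 189,479 = 6.05%.

Unemployment rate ≈ 6.05%.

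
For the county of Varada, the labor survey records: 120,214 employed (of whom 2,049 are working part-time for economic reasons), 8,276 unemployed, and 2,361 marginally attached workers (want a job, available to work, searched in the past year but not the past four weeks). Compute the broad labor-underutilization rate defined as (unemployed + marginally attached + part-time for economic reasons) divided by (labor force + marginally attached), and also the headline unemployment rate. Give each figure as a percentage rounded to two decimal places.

Broad underutilization rate ≈ 9.69%; headline unemployment rate ≈ 6.44%.

Labor force = 120,214 + 8,276 = 128,490.
Numerator = 8,276 + 2,361 + 2,049 = 12,686.
Denominator = 128,490 + 2,361 = 130,851.
Broad rate = 12,686 / 130,851 = 9.69%.
Headline unemployment rate = 8,276 / 128,490 = 6.44%.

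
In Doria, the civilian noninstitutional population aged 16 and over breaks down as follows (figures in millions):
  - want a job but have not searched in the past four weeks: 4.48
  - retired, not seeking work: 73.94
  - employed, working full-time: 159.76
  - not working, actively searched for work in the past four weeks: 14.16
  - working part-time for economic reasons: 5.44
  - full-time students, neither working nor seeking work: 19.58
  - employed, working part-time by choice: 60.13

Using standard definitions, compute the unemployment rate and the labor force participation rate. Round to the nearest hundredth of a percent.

Unemployment rate ≈ 5.91%; labor force participation rate ≈ 70.96%.

Employed = 159.76 + 5.44 + 60.13 = 225.33 million (anyone who worked, including part-time for economic reasons, counts as employed).
Unemployed = 14.16 million.
Labor force = 225.33 + 14.16 = 239.49 million.
Not in labor force = 4.48 + 73.94 + 19.58 = 98.00 million (those not working and not actively searching are outside the labor force — including those who want a job but have given up searching).
Civilian working-age population = 239.49 + 98.00 = 337.49 million.
Unemployment rate = 14.16 / 239.49 = 5.91%.
Labor force participation rate = 239.49 / 337.49 = 70.96%.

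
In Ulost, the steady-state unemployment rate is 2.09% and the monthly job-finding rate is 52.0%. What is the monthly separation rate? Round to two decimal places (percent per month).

From u* = s/(s+f): s = u·f/(1−u).
s = 0.0209 × 52.0 / (1 − 0.0209) = 1.0868 / 0.9791 ≈ 1.11% per month.

Separation rate ≈ 1.11% per month.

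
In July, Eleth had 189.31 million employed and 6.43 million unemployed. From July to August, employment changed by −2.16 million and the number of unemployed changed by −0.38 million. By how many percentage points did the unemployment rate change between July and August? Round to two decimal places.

The unemployment rate changed by −0.15 percentage points.

July: labor force = 189.31 + 6.43 = 195.74; u = 6.43/195.74 = 3.28%.
August: labor force = 187.15 + 6.05 = 193.20; u = 6.05/193.20 = 3.13%.
Change = 3.13% − 3.28% = −0.15 pp.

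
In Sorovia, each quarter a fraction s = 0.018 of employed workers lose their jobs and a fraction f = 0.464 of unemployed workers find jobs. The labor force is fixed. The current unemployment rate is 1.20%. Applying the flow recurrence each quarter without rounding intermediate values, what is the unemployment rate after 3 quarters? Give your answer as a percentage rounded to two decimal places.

Unemployment rate after three quarters ≈ 3.38%.

With a fixed labor force, u_{t+1} = u_t + s·(1−u_t) − f·u_t = u_t·(1−s−f) + s.
Here 1−s−f = 0.518 and s = 0.018.
u_1 = 0.012000 × 0.518 + 0.018 = 0.024216.
u_2 = 0.024216 × 0.518 + 0.018 = 0.030544.
u_3 = 0.030544 × 0.518 + 0.018 = 0.033822.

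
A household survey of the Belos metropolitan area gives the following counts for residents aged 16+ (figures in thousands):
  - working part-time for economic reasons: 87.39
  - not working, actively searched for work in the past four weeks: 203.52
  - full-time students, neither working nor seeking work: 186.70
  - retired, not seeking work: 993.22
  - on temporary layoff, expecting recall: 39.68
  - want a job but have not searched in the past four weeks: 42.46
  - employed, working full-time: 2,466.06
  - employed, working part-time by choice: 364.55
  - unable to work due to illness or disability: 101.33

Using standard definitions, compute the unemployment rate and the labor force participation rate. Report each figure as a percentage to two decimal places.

Employed = 87.39 + 2,466.06 + 364.55 = 2,918.00 thousand (anyone who worked, including part-time for economic reasons, counts as employed).
Unemployed = 203.52 + 39.68 = 243.20 thousand (jobless and actively searching, or on temporary layoff).
Labor force = 2,918.00 + 243.20 = 3,161.20 thousand.
Not in labor force = 186.70 + 993.22 + 42.46 + 101.33 = 1,323.71 thousand (those not working and not actively searching are outside the labor force — including those who want a job but have given up searching).
Civilian working-age population = 3,161.20 + 1,323.71 = 4,484.91 thousand.
Unemployment rate = 243.20 / 3,161.20 = 7.69%.
Labor force participation rate = 3,161.20 / 4,484.91 = 70.49%.

Unemployment rate ≈ 7.69%; labor force participation rate ≈ 70.49%.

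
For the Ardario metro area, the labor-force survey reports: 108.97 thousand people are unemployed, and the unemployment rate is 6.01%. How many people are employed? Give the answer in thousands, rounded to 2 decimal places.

Labor force = U / u = 108.97 / 0.0601 ≈ 1,813.14 thousand.
Employed = labor force − unemployed = 1,813.14 − 108.97 = 1,704.17 thousand.

About 1,704.17 thousand are employed.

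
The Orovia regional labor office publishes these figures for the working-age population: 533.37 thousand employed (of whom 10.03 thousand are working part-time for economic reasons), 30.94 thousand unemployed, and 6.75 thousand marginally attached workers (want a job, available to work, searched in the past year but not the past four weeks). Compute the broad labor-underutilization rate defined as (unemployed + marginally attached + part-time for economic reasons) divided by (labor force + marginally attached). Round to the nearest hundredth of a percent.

Labor force = 533.37 + 30.94 = 564.31 thousand.
Numerator = 30.94 + 6.75 + 10.03 = 47.72 thousand.
Denominator = 564.31 + 6.75 = 571.06 thousand.
Broad rate = 47.72 / 571.06 = 8.36%.

Broad underutilization rate ≈ 8.36%.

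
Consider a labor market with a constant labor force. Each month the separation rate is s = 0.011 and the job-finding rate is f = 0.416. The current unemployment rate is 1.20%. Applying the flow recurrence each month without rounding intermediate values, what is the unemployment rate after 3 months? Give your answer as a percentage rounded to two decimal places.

With a fixed labor force, u_{t+1} = u_t + s·(1−u_t) − f·u_t = u_t·(1−s−f) + s.
Here 1−s−f = 0.573 and s = 0.011.
u_1 = 0.012000 × 0.573 + 0.011 = 0.017876.
u_2 = 0.017876 × 0.573 + 0.011 = 0.021243.
u_3 = 0.021243 × 0.573 + 0.011 = 0.023172.

Unemployment rate after three months ≈ 2.32%.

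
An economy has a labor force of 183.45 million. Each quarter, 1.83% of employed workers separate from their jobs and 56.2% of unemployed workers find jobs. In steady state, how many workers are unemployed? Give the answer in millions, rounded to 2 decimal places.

Steady-state unemployment rate u* = s/(s+f) = 1.83/(1.83+56.2) = 0.031535.
Unemployed = u* × labor force = 0.031535 × 183.45 ≈ 5.79 million.

About 5.79 million are unemployed in steady state.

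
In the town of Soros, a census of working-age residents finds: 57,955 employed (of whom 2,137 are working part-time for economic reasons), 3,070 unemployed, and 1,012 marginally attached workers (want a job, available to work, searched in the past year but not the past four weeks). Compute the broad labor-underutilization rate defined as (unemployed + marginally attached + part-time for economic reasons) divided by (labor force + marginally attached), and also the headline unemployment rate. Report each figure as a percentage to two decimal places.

Broad underutilization rate ≈ 10.02%; headline unemployment rate ≈ 5.03%.

Labor force = 57,955 + 3,070 = 61,025.
Numerator = 3,070 + 1,012 + 2,137 = 6,219.
Denominator = 61,025 + 1,012 = 62,037.
Broad rate = 6,219 / 62,037 = 10.02%.
Headline unemployment rate = 3,070 / 61,025 = 5.03%.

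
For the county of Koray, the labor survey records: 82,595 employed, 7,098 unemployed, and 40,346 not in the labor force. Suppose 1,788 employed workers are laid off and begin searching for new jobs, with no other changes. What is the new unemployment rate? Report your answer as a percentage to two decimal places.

Initially, labor force = 82,595 + 7,098 = 89,693, so u = 7,098/89,693 = 7.91%.
After the change, employed falls and unemployed rises by 1,788; labor force unchanged → E = 80,807, U = 8,886, labor force = 89,693.
New unemployment rate = 8,886 / 89,693 = 9.91%.

New unemployment rate ≈ 9.91%.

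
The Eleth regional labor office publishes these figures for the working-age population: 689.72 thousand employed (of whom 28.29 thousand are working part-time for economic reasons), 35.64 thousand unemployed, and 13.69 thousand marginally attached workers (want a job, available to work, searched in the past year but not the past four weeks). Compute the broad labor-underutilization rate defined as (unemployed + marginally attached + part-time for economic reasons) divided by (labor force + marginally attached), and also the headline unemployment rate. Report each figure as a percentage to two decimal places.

Labor force = 689.72 + 35.64 = 725.36 thousand.
Numerator = 35.64 + 13.69 + 28.29 = 77.62 thousand.
Denominator = 725.36 + 13.69 = 739.05 thousand.
Broad rate = 77.62 / 739.05 = 10.50%.
Headline unemployment rate = 35.64 / 725.36 = 4.91%.

Broad underutilization rate ≈ 10.50%; headline unemployment rate ≈ 4.91%.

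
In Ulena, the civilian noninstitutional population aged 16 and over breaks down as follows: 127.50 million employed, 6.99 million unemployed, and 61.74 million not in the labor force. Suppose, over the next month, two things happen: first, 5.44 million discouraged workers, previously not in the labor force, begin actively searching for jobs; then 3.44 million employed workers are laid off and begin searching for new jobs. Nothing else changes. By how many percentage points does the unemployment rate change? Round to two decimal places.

Initially, labor force = 127.50 + 6.99 = 134.49 million, so u = 6.99/134.49 = 5.20%.
After the first change, unemployed and labor force both rise by 5.44 → E = 127.50, U = 12.43, labor force = 139.93 million.
After the second change, employed falls and unemployed rises by 3.44; labor force unchanged → E = 124.06, U = 15.87, labor force = 139.93 million.
New unemployment rate = 15.87 / 139.93 = 11.34%.
Change = 11.34% − 5.20% = +6.14 percentage points.

The unemployment rate changes by +6.14 percentage points.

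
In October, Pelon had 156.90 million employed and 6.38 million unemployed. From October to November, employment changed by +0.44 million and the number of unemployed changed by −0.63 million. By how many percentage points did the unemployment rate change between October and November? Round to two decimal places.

October: labor force = 156.90 + 6.38 = 163.28; u = 6.38/163.28 = 3.91%.
November: labor force = 157.34 + 5.75 = 163.09; u = 5.75/163.09 = 3.53%.
Change = 3.53% − 3.91% = −0.38 pp.

The unemployment rate changed by −0.38 percentage points.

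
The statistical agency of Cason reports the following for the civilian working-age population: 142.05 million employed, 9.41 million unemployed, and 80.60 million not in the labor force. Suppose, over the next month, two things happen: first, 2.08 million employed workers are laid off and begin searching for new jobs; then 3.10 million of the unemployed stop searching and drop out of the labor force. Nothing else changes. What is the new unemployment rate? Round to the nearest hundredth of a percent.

Initially, labor force = 142.05 + 9.41 = 151.46 million, so u = 9.41/151.46 = 6.21%.
After the first change, employed falls and unemployed rises by 2.08; labor force unchanged → E = 139.97, U = 11.49, labor force = 151.46 million.
After the second change, unemployed and labor force both fall by 3.10 → E = 139.97, U = 8.39, labor force = 148.36 million.
New unemployment rate = 8.39 / 148.36 = 5.66%.

New unemployment rate ≈ 5.66%.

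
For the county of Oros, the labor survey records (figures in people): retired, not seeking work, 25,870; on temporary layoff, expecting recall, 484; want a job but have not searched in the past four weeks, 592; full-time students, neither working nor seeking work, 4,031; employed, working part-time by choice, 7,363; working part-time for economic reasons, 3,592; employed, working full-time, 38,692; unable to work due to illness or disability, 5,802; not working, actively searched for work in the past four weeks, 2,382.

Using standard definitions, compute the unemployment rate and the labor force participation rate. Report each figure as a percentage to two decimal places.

Unemployment rate ≈ 5.46%; labor force participation rate ≈ 59.13%.

Employed = 7,363 + 3,592 + 38,692 = 49,647 (anyone who worked, including part-time for economic reasons, counts as employed).
Unemployed = 484 + 2,382 = 2,866 (jobless and actively searching, or on temporary layoff).
Labor force = 49,647 + 2,866 = 52,513.
Not in labor force = 25,870 + 592 + 4,031 + 5,802 = 36,295 (those not working and not actively searching are outside the labor force — including those who want a job but have given up searching).
Civilian working-age population = 52,513 + 36,295 = 88,808.
Unemployment rate = 2,866 / 52,513 = 5.46%.
Labor force participation rate = 52,513 / 88,808 = 59.13%.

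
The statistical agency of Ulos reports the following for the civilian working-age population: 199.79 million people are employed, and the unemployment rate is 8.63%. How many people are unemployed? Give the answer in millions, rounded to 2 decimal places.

About 18.87 million are unemployed.

Let U be the number unemployed. The labor force is E + U, and U/(E+U) = 0.0863.
So U = 0.0863 × 199.79 / (1 − 0.0863) = 17.2419 / 0.9137 ≈ 18.87 million.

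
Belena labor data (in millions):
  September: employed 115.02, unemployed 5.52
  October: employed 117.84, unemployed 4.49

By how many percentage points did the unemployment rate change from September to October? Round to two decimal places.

The unemployment rate changed by −0.91 percentage points.

September: labor force = 115.02 + 5.52 = 120.54; u = 5.52/120.54 = 4.58%.
October: labor force = 117.84 + 4.49 = 122.33; u = 4.49/122.33 = 3.67%.
Change = 3.67% − 4.58% = −0.91 pp.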